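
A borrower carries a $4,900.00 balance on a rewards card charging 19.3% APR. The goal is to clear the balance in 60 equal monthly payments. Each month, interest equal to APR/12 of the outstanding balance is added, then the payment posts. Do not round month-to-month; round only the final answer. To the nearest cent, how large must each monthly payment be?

Monthly rate r = 19.3%/12 = 1.60833% = 0.0160833.
Level-payment amortization: P = B₀·r / (1 − (1+r)^(−n)) = 4900.00·0.0160833 / (1 − 1.01608^(−60)).
Denominator 1 − (1+r)^(−60) = 0.616080356.
P = 78.8083 / 0.616080356 ≈ 127.92.

$127.92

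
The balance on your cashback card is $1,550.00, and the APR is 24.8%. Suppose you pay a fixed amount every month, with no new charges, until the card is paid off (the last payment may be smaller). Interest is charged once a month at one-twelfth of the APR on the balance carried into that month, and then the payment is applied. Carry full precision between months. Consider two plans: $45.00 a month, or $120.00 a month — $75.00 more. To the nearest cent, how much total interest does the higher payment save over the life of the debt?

Monthly rate r = 24.8%/12 = 2.06667% = 0.0206667.
At $45.00/mo: n = ⌈−ln(1 − rB₀/P)/ln(1+r)⌉ = 61 payments (last $37.29); total interest = total paid − $1,550.00 = $1,187.29.
At $120.00/mo: 16 payments (last $21.85); total interest $271.85.
Interest saved = $1,187.29 − $271.85 = $915.44.

$915.44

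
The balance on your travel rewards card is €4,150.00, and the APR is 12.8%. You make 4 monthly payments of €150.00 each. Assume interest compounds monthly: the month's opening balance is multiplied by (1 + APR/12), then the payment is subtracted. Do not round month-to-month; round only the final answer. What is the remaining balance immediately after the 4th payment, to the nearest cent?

Monthly rate r = 12.8%/12 = 1.06667% = 0.0106667.
Each month: B ← B·(1+r) − €150.00.
Month 1: interest €44.27; balance after payment €4,044.27.
Month 2: interest €43.14; balance after payment €3,937.41.
Month 3: interest €42.00; balance after payment €3,829.40.
Month 4: interest €40.85; balance after payment €3,720.25.

€3,720.25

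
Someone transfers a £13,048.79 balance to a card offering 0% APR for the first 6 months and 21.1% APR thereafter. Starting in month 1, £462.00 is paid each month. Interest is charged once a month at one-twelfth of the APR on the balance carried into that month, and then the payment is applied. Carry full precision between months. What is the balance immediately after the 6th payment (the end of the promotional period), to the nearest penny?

Promo months 1–6 at r₀ = 0%/12 = 0; months 7+ at r₁ = 21.1%/12 = 0.0175833.
After month 6 (no interest yet): B = £13,048.79 − 6·£462.00 = £10,276.79.

£10,276.79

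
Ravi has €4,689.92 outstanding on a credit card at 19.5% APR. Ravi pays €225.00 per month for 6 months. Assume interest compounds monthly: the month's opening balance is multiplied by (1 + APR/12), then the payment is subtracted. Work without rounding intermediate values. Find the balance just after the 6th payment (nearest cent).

Monthly rate r = 19.5%/12 = 1.625% = 0.01625.
Each month: B ← B·(1+r) − €225.00.
Month 1: interest €76.21; balance after payment €4,541.13.
Month 2: interest €73.79; balance after payment €4,389.92.
Month 3: interest €71.34; balance after payment €4,236.26.
Month 4: interest €68.84; balance after payment €4,080.10.
Month 5: interest €66.30; balance after payment €3,921.40.
Month 6: interest €63.72; balance after payment €3,760.12.

€3,760.12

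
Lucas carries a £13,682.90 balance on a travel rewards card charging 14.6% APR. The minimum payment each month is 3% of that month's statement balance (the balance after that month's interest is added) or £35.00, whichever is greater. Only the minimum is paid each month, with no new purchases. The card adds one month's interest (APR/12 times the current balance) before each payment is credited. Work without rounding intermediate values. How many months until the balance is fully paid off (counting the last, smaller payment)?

Monthly rate r = 14.6%/12 = 1.21667% = 0.0121667.
While 3% of the post-interest balance exceeds £35.00, each month B ← (B·(1+r))·(1 − 0.03), i.e. B shrinks by the factor (1+r)·0.97 = 0.9818.
This holds for months 1–135. Entering month 136 the balance is £1,146.53; 3% of the post-interest balance is now below £35.00, so the flat £35.00 minimum applies from here.
From month 136 a fixed £35.00 at rate r clears £1,146.53 in 43 more payments. Total: 135 + 43 = 178 months.

178 months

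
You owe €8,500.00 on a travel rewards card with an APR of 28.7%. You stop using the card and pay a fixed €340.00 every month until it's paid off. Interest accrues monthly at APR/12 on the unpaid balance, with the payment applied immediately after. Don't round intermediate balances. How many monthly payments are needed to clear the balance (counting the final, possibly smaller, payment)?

Monthly rate r = 28.7%/12 = 2.39167% = 0.0239167.
Recurrence: B ← B·(1+r) − €340.00.
Month 1: interest €203.29; balance after payment €8,363.29.
Month 2: interest €200.02; balance after payment €8,223.31.
Closed form: n = −ln(1 − rB₀/P)/ln(1+r) = −ln(0.40208)/ln(1.02392) ≈ 38.548, so the balance reaches zero during payment 39.

39 payments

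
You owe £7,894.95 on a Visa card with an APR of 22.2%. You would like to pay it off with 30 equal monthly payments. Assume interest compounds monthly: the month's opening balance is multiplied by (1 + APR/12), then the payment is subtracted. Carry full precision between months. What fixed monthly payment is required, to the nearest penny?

£345.28

Monthly rate r = 22.2%/12 = 1.85% = 0.0185.
Level-payment amortization: P = B₀·r / (1 − (1+r)^(−n)) = 7894.95·0.0185 / (1 − 1.0185^(−30)).
Denominator 1 − (1+r)^(−30) = 0.423009052.
P = 146.057 / 0.423009052 ≈ 345.28.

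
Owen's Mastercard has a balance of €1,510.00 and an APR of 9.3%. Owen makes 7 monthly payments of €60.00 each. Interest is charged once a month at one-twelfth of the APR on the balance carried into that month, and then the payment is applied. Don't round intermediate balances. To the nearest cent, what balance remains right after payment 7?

€1,163.95

Monthly rate r = 9.3%/12 = 0.775% = 0.00775.
Each month: B ← B·(1+r) − €60.00.
Month 1: interest €11.70; balance after payment €1,461.70.
Month 2: interest €11.33; balance after payment €1,413.03.
Month 3: interest €10.95; balance after payment €1,363.98.
Month 4: interest €10.57; balance after payment €1,314.55.
Month 5: interest €10.19; balance after payment €1,264.74.
Month 6: interest €9.80; balance after payment €1,214.54.
Month 7: interest €9.41; balance after payment €1,163.95.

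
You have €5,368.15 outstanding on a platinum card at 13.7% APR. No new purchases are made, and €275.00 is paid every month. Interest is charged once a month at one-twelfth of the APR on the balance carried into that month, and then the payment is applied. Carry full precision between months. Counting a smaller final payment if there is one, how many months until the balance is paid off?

Monthly rate r = 13.7%/12 = 1.14167% = 0.0114167.
Recurrence: B ← B·(1+r) − €275.00.
Month 1: interest €61.29; balance after payment €5,154.44.
Month 2: interest €58.85; balance after payment €4,938.28.
Closed form: n = −ln(1 − rB₀/P)/ln(1+r) = −ln(0.77714)/ln(1.01142) ≈ 22.211, so the balance reaches zero during payment 23.

23 months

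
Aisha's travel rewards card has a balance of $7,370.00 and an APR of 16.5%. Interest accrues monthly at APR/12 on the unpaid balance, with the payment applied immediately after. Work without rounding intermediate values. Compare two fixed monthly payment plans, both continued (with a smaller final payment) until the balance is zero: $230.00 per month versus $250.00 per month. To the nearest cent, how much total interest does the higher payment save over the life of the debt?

Monthly rate r = 16.5%/12 = 1.375% = 0.01375.
At $230.00/mo: n = ⌈−ln(1 − rB₀/P)/ln(1+r)⌉ = 43 payments (last $123.69); total interest = total paid − $7,370.00 = $2,413.69.
At $250.00/mo: 39 payments (last $15.51); total interest $2,145.51.
Interest saved = $2,413.69 − $2,145.51 = $268.18.

$268.18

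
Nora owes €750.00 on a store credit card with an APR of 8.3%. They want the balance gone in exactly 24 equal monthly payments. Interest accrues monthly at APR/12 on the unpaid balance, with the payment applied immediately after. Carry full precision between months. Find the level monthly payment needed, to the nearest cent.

€34.02

Monthly rate r = 8.3%/12 = 0.691667% = 0.00691667.
Level-payment amortization: P = B₀·r / (1 − (1+r)^(−n)) = 750.00·0.00691667 / (1 − 1.00692^(−24)).
Denominator 1 − (1+r)^(−24) = 0.152469583.
P = 5.1875 / 0.152469583 ≈ 34.02.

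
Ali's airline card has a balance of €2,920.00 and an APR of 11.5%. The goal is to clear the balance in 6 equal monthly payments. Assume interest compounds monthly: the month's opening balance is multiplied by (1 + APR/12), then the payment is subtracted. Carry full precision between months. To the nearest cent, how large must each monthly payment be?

Monthly rate r = 11.5%/12 = 0.958333% = 0.00958333.
Level-payment amortization: P = B₀·r / (1 − (1+r)^(−n)) = 2920.00·0.00958333 / (1 − 1.00958^(−6)).
Denominator 1 − (1+r)^(−6) = 0.055619599.
P = 27.9833 / 0.055619599 ≈ 503.12.

€503.12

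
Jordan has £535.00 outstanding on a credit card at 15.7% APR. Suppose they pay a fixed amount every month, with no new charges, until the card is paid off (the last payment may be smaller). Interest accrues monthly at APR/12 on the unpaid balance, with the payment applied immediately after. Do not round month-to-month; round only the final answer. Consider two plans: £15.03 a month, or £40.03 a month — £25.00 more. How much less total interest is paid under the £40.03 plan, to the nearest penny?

£132.85

Monthly rate r = 15.7%/12 = 1.30833% = 0.0130833.
At £15.03/mo: n = ⌈−ln(1 − rB₀/P)/ln(1+r)⌉ = 49 payments (last £3.35); total interest = total paid − £535.00 = £189.79.
At £40.03/mo: 15 payments (last £31.52); total interest £56.94.
Interest saved = £189.79 − £56.94 = £132.85.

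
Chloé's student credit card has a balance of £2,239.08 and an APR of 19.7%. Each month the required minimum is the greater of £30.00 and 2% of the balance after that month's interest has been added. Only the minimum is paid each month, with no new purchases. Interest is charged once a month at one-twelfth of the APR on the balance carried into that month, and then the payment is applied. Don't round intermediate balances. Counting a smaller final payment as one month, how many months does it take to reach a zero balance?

Monthly rate r = 19.7%/12 = 1.64167% = 0.0164167.
While 2% of the post-interest balance exceeds £30.00, each month B ← (B·(1+r))·(1 − 0.02), i.e. B shrinks by the factor (1+r)·0.98 = 0.99609.
This holds for months 1–107. Entering month 108 the balance is £1,472.11; 2% of the post-interest balance is now below £30.00, so the flat £30.00 minimum applies from here.
From month 108 a fixed £30.00 at rate r clears £1,472.11 in 101 more payments. Total: 107 + 101 = 208 months.

208 months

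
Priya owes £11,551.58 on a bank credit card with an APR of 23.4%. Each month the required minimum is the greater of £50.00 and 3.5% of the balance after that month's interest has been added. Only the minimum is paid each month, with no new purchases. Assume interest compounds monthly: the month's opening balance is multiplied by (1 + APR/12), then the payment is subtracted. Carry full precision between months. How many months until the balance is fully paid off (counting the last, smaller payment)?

171 months

Monthly rate r = 23.4%/12 = 1.95% = 0.0195.
While 3.5% of the post-interest balance exceeds £50.00, each month B ← (B·(1+r))·(1 − 0.035), i.e. B shrinks by the factor (1+r)·0.965 = 0.98382.
This holds for months 1–130. Entering month 131 the balance is £1,385.26; 3.5% of the post-interest balance is now below £50.00, so the flat £50.00 minimum applies from here.
From month 131 a fixed £50.00 at rate r clears £1,385.26 in 41 more payments. Total: 130 + 41 = 171 months.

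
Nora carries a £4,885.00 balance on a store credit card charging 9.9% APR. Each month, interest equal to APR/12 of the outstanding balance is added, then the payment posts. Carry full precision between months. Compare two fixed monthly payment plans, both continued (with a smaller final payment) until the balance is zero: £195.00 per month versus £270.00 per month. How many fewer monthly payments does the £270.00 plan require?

9 fewer payments

Monthly rate r = 9.9%/12 = 0.825% = 0.00825.
At £195.00/mo: n = ⌈−ln(1 − rB₀/P)/ln(1+r)⌉ = 29 payments (last £34.95); total interest = total paid − £4,885.00 = £609.95.
At £270.00/mo: 20 payments (last £182.51); total interest £427.51.
Payments saved = 29 − 20 = 9.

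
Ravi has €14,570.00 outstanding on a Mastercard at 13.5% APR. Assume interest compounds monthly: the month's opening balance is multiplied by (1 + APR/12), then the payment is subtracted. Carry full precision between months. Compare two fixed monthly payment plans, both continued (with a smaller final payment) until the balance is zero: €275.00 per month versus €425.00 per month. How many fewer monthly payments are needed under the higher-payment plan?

Monthly rate r = 13.5%/12 = 1.125% = 0.01125.
At €275.00/mo: n = ⌈−ln(1 − rB₀/P)/ln(1+r)⌉ = 82 payments (last €7.18); total interest = total paid − €14,570.00 = €7,712.18.
At €425.00/mo: 44 payments (last €235.53); total interest €3,940.53.
Payments saved = 82 − 44 = 38.

38 fewer payments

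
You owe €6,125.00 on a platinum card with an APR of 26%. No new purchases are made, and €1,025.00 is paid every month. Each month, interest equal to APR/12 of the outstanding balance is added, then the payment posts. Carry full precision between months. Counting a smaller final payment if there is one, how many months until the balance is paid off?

Monthly rate r = 26%/12 = 2.16667% = 0.0216667.
Recurrence: B ← B·(1+r) − €1,025.00.
Month 1: interest €132.71; balance after payment €5,232.71.
Month 2: interest €113.38; balance after payment €4,321.08.
Closed form: n = −ln(1 − rB₀/P)/ln(1+r) = −ln(0.87053)/ln(1.02167) ≈ 6.469, so the balance reaches zero during payment 7.

7 payments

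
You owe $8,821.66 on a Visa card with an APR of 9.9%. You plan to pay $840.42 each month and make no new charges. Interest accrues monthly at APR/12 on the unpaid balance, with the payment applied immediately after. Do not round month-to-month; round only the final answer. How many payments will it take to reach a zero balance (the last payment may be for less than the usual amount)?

Monthly rate r = 9.9%/12 = 0.825% = 0.00825.
Recurrence: B ← B·(1+r) − $840.42.
Month 1: interest $72.78; balance after payment $8,054.02.
Month 2: interest $66.45; balance after payment $7,280.04.
Closed form: n = −ln(1 − rB₀/P)/ln(1+r) = −ln(0.9134)/ln(1.00825) ≈ 11.025, so the balance reaches zero during payment 12.

12 payments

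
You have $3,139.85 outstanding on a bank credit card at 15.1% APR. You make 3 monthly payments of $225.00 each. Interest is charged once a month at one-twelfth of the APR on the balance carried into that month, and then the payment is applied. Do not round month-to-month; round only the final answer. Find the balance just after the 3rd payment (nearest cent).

$2,576.35

Monthly rate r = 15.1%/12 = 1.25833% = 0.0125833.
Each month: B ← B·(1+r) − $225.00.
Month 1: interest $39.51; balance after payment $2,954.36.
Month 2: interest $37.18; balance after payment $2,766.54.
Month 3: interest $34.81; balance after payment $2,576.35.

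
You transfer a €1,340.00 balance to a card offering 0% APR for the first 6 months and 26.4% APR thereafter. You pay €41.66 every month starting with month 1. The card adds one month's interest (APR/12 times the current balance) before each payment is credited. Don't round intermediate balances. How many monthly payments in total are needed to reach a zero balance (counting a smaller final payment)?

46 months

Promo months 1–6 at r₀ = 0%/12 = 0; months 7+ at r₁ = 26.4%/12 = 0.022.
After month 6 (no interest yet): B = €1,340.00 − 6·€41.66 = €1,090.04.
Then at r₁ with €41.66/mo: n₂ = −ln(1 − r₁·B/P)/ln(1+r₁) ≈ 39.39 → 40 more payments.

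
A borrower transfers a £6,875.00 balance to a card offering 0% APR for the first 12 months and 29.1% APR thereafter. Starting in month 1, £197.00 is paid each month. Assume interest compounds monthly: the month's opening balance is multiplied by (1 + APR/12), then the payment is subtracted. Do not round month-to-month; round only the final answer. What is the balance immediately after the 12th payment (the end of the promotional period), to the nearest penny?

Promo months 1–12 at r₀ = 0%/12 = 0; months 13+ at r₁ = 29.1%/12 = 0.02425.
After month 12 (no interest yet): B = £6,875.00 − 12·£197.00 = £4,511.00.

£4,511.00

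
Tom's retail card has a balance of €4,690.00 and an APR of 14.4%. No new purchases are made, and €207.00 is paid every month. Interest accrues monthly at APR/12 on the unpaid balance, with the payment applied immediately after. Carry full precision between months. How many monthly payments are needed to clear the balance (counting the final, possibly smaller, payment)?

Monthly rate r = 14.4%/12 = 1.2% = 0.012.
Recurrence: B ← B·(1+r) − €207.00.
Month 1: interest €56.28; balance after payment €4,539.28.
Month 2: interest €54.47; balance after payment €4,386.75.
Closed form: n = −ln(1 − rB₀/P)/ln(1+r) = −ln(0.72812)/ln(1.012) ≈ 26.600, so the balance reaches zero during payment 27.

27 months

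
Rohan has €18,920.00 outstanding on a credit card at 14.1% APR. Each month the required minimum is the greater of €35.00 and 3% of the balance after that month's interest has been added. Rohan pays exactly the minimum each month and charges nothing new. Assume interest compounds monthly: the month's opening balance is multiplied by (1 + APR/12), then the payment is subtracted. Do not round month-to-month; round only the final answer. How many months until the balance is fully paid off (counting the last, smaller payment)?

Monthly rate r = 14.1%/12 = 1.175% = 0.01175.
While 3% of the post-interest balance exceeds €35.00, each month B ← (B·(1+r))·(1 − 0.03), i.e. B shrinks by the factor (1+r)·0.97 = 0.9814.
This holds for months 1–149. Entering month 150 the balance is €1,152.97; 3% of the post-interest balance is now below €35.00, so the flat €35.00 minimum applies from here.
From month 150 a fixed €35.00 at rate r clears €1,152.97 in 42 more payments. Total: 149 + 42 = 191 months.

191 months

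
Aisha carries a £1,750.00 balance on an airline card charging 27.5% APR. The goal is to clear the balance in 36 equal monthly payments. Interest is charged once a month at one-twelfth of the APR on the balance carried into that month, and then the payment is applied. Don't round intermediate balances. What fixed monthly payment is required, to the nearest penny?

Monthly rate r = 27.5%/12 = 2.29167% = 0.0229167.
Level-payment amortization: P = B₀·r / (1 − (1+r)^(−n)) = 1750.00·0.0229167 / (1 − 1.02292^(−36)).
Denominator 1 − (1+r)^(−36) = 0.557665484.
P = 40.1042 / 0.557665484 ≈ 71.91.

£71.91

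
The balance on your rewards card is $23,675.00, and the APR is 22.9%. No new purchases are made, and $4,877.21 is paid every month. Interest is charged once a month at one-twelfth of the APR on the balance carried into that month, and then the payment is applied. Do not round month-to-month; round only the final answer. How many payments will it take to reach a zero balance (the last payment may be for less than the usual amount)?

Monthly rate r = 22.9%/12 = 1.90833% = 0.0190833.
Recurrence: B ← B·(1+r) − $4,877.21.
Month 1: interest $451.80; balance after payment $19,249.59.
Month 2: interest $367.35; balance after payment $14,739.72.
Month 3: interest $281.28; balance after payment $10,143.80.
Month 4: interest $193.58; balance after payment $5,460.16.
Month 5: interest $104.20; balance after payment $687.15.
Month 6: interest $13.11; balance after payment $0.00.

6 payments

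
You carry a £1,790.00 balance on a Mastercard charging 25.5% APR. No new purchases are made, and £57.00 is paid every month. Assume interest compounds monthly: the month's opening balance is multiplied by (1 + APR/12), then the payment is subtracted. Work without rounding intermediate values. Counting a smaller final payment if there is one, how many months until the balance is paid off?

Monthly rate r = 25.5%/12 = 2.125% = 0.02125.
Recurrence: B ← B·(1+r) − £57.00.
Month 1: interest £38.04; balance after payment £1,771.04.
Month 2: interest £37.63; balance after payment £1,751.67.
Closed form: n = −ln(1 − rB₀/P)/ln(1+r) = −ln(0.33268)/ln(1.02125) ≈ 52.341, so the balance reaches zero during payment 53.

53 months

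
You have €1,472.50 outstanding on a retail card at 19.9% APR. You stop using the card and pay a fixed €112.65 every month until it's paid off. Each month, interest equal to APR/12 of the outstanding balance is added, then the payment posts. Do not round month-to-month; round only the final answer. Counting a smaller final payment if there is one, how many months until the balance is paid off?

15 months

Monthly rate r = 19.9%/12 = 1.65833% = 0.0165833.
Recurrence: B ← B·(1+r) − €112.65.
Month 1: interest €24.42; balance after payment €1,384.27.
Month 2: interest €22.96; balance after payment €1,294.57.
Closed form: n = −ln(1 − rB₀/P)/ln(1+r) = −ln(0.78323)/ln(1.01658) ≈ 14.855, so the balance reaches zero during payment 15.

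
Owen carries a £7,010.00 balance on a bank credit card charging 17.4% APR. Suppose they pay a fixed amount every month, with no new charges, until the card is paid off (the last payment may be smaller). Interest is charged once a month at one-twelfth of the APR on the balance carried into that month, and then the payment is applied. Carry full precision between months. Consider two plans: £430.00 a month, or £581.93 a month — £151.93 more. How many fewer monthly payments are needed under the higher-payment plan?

5 fewer payments

Monthly rate r = 17.4%/12 = 1.45% = 0.0145.
At £430.00/mo: n = ⌈−ln(1 − rB₀/P)/ln(1+r)⌉ = 19 payments (last £316.15); total interest = total paid − £7,010.00 = £1,046.15.
At £581.93/mo: 14 payments (last £195.94); total interest £751.03.
Payments saved = 19 − 14 = 5.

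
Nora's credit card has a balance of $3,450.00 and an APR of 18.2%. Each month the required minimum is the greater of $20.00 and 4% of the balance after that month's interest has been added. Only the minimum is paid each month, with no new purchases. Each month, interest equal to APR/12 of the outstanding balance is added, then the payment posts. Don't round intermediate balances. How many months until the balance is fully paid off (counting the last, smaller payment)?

Monthly rate r = 18.2%/12 = 1.51667% = 0.0151667.
While 4% of the post-interest balance exceeds $20.00, each month B ← (B·(1+r))·(1 − 0.04), i.e. B shrinks by the factor (1+r)·0.96 = 0.97456.
This holds for months 1–76. Entering month 77 the balance is $486.71; 4% of the post-interest balance is now below $20.00, so the flat $20.00 minimum applies from here.
From month 77 a fixed $20.00 at rate r clears $486.71 in 31 more payments. Total: 76 + 31 = 107 months.

107 months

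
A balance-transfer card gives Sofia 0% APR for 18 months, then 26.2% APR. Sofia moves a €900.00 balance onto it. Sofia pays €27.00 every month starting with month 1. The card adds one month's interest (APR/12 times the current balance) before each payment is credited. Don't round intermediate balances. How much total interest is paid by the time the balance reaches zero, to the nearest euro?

Promo months 1–18 at r₀ = 0%/12 = 0; months 19+ at r₁ = 26.2%/12 = 0.0218333.
After month 18 (no interest yet): B = €900.00 − 18·€27.00 = €414.00.
Then at r₁ with €27.00/mo: n₂ = −ln(1 − r₁·B/P)/ln(1+r₁) ≈ 18.87 → 19 more payments.
Total paid = 36·€27.00 + €23.61 = €995.61; interest = €995.61 − €900.00 = €95.61.

€96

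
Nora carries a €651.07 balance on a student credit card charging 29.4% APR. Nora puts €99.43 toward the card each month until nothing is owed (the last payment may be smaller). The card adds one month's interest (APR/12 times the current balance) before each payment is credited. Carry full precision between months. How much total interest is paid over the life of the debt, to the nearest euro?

Monthly rate r = 29.4%/12 = 2.45% = 0.0245.
Payoff takes n = ⌈−ln(1 − rB₀/P)/ln(1+r)⌉ = ⌈7.224⌉ = 8 payments; the last is €22.51.
Total paid = 7·€99.43 + €22.51 = €718.52.
Total interest = total paid − principal = €718.52 − €651.07 = €67.45.

€67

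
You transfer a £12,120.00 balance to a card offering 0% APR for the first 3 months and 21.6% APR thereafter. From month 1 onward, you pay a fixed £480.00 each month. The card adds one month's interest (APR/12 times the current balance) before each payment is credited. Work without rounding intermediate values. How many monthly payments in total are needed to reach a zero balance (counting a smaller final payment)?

32 payments

Promo months 1–3 at r₀ = 0%/12 = 0; months 4+ at r₁ = 21.6%/12 = 0.018.
After month 3 (no interest yet): B = £12,120.00 − 3·£480.00 = £10,680.00.
Then at r₁ with £480.00/mo: n₂ = −ln(1 − r₁·B/P)/ln(1+r₁) ≈ 28.68 → 29 more payments.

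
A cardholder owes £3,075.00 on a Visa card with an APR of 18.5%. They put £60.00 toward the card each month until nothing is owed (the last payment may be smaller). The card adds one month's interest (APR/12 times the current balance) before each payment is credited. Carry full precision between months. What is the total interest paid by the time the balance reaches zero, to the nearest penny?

Monthly rate r = 18.5%/12 = 1.54167% = 0.0154167.
Payoff takes n = ⌈−ln(1 − rB₀/P)/ln(1+r)⌉ = ⌈102.042⌉ = 103 payments; the last is £2.54.
Total paid = 102·£60.00 + £2.54 = £6,122.54.
Total interest = total paid − principal = £6,122.54 − £3,075.00 = £3,047.54.

£3,047.54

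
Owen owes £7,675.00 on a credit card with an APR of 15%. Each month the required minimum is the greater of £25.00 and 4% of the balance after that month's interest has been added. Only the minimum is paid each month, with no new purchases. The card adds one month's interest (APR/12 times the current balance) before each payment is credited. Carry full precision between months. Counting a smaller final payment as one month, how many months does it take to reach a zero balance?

119 months

Monthly rate r = 15%/12 = 1.25% = 0.0125.
While 4% of the post-interest balance exceeds £25.00, each month B ← (B·(1+r))·(1 − 0.04), i.e. B shrinks by the factor (1+r)·0.96 = 0.972.
This holds for months 1–89. Entering month 90 the balance is £612.88; 4% of the post-interest balance is now below £25.00, so the flat £25.00 minimum applies from here.
From month 90 a fixed £25.00 at rate r clears £612.88 in 30 more payments. Total: 89 + 30 = 119 months.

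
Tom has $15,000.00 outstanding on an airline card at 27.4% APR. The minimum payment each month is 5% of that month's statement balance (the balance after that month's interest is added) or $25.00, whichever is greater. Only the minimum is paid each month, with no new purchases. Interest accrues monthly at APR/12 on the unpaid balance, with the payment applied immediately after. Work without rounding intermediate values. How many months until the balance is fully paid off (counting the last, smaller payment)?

146 months

Monthly rate r = 27.4%/12 = 2.28333% = 0.0228333.
While 5% of the post-interest balance exceeds $25.00, each month B ← (B·(1+r))·(1 − 0.05), i.e. B shrinks by the factor (1+r)·0.95 = 0.97169.
This holds for months 1–120. Entering month 121 the balance is $478.09; 5% of the post-interest balance is now below $25.00, so the flat $25.00 minimum applies from here.
From month 121 a fixed $25.00 at rate r clears $478.09 in 26 more payments. Total: 120 + 26 = 146 months.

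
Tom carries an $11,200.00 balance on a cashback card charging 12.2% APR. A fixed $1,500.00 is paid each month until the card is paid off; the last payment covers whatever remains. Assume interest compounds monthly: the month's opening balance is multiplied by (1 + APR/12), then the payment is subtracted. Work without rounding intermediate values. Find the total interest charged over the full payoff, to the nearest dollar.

Monthly rate r = 12.2%/12 = 1.01667% = 0.0101667.
Payoff takes n = ⌈−ln(1 − rB₀/P)/ln(1+r)⌉ = ⌈7.805⌉ = 8 payments; the last is $1,208.22.
Total paid = 7·$1,500.00 + $1,208.22 = $11,708.22.
Total interest = total paid − principal = $11,708.22 − $11,200.00 = $508.22.

$508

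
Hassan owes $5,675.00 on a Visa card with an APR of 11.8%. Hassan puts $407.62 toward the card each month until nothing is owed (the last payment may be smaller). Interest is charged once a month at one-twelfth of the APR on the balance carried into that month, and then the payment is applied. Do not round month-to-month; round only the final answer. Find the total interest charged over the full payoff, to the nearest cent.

$458.05

Monthly rate r = 11.8%/12 = 0.983333% = 0.00983333.
Payoff takes n = ⌈−ln(1 − rB₀/P)/ln(1+r)⌉ = ⌈15.046⌉ = 16 payments; the last is $18.75.
Total paid = 15·$407.62 + $18.75 = $6,133.05.
Total interest = total paid − principal = $6,133.05 − $5,675.00 = $458.05.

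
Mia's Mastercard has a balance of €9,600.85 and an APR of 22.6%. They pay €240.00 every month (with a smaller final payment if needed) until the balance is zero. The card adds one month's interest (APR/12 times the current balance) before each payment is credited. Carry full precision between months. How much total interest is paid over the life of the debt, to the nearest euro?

€8,407

Monthly rate r = 22.6%/12 = 1.88333% = 0.0188333.
Payoff takes n = ⌈−ln(1 − rB₀/P)/ln(1+r)⌉ = ⌈75.033⌉ = 76 payments; the last is €8.10.
Total paid = 75·€240.00 + €8.10 = €18,008.10.
Total interest = total paid − principal = €18,008.10 − €9,600.85 = €8,407.25.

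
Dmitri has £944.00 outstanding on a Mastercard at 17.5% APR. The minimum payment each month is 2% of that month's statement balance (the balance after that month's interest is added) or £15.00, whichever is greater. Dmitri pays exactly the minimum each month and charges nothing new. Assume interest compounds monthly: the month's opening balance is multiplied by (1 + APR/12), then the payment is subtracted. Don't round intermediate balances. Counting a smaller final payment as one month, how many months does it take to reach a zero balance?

131 months

Monthly rate r = 17.5%/12 = 1.45833% = 0.0145833.
While 2% of the post-interest balance exceeds £15.00, each month B ← (B·(1+r))·(1 − 0.02), i.e. B shrinks by the factor (1+r)·0.98 = 0.99429.
This holds for months 1–43. Entering month 44 the balance is £738.02; 2% of the post-interest balance is now below £15.00, so the flat £15.00 minimum applies from here.
From month 44 a fixed £15.00 at rate r clears £738.02 in 88 more payments. Total: 43 + 88 = 131 months.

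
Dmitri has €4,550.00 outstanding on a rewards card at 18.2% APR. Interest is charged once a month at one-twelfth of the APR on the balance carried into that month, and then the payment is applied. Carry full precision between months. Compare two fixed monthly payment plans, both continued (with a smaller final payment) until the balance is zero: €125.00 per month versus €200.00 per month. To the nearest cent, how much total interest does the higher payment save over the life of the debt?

Monthly rate r = 18.2%/12 = 1.51667% = 0.0151667.
At €125.00/mo: n = ⌈−ln(1 − rB₀/P)/ln(1+r)⌉ = 54 payments (last €44.33); total interest = total paid − €4,550.00 = €2,119.33.
At €200.00/mo: 29 payments (last €22.81); total interest €1,072.81.
Interest saved = €2,119.33 − €1,072.81 = €1,046.52.

€1,046.52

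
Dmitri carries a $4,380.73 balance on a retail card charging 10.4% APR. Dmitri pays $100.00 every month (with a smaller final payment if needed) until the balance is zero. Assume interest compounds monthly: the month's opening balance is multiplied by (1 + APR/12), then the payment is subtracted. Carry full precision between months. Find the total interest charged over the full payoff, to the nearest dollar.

Monthly rate r = 10.4%/12 = 0.866667% = 0.00866667.
Payoff takes n = ⌈−ln(1 − rB₀/P)/ln(1+r)⌉ = ⌈55.334⌉ = 56 payments; the last is $33.47.
Total paid = 55·$100.00 + $33.47 = $5,533.47.
Total interest = total paid − principal = $5,533.47 − $4,380.73 = $1,152.74.

$1,153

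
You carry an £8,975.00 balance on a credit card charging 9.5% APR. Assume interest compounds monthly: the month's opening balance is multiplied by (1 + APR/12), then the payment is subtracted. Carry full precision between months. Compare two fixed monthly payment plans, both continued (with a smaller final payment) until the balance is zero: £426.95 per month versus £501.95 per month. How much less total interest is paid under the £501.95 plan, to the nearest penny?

£139.48

Monthly rate r = 9.5%/12 = 0.791667% = 0.00791667.
At £426.95/mo: n = ⌈−ln(1 − rB₀/P)/ln(1+r)⌉ = 24 payments (last £35.68); total interest = total paid − £8,975.00 = £880.53.
At £501.95/mo: 20 payments (last £179.00); total interest £741.05.
Interest saved = £880.53 − £741.05 = £139.48.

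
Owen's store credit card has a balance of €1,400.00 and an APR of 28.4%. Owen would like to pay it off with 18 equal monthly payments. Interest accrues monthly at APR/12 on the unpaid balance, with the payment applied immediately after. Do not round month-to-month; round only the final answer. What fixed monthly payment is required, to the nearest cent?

Monthly rate r = 28.4%/12 = 2.36667% = 0.0236667.
Level-payment amortization: P = B₀·r / (1 − (1+r)^(−n)) = 1400.00·0.0236667 / (1 − 1.02367^(−18)).
Denominator 1 − (1+r)^(−18) = 0.343634283.
P = 33.1333 / 0.343634283 ≈ 96.42.

€96.42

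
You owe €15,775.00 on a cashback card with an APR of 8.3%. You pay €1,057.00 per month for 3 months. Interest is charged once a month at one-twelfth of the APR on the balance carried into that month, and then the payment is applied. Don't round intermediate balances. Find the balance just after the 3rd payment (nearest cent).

Monthly rate r = 8.3%/12 = 0.691667% = 0.00691667.
Each month: B ← B·(1+r) − €1,057.00.
Month 1: interest €109.11; balance after payment €14,827.11.
Month 2: interest €102.55; balance after payment €13,872.66.
Month 3: interest €95.95; balance after payment €12,911.62.

€12,911.62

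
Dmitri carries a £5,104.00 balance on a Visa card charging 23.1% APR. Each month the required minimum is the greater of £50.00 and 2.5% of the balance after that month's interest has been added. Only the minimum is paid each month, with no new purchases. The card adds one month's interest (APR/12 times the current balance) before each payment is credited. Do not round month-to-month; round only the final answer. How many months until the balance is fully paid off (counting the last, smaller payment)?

227 months

Monthly rate r = 23.1%/12 = 1.925% = 0.01925.
While 2.5% of the post-interest balance exceeds £50.00, each month B ← (B·(1+r))·(1 − 0.025), i.e. B shrinks by the factor (1+r)·0.975 = 0.99377.
This holds for months 1–153. Entering month 154 the balance is £1,961.40; 2.5% of the post-interest balance is now below £50.00, so the flat £50.00 minimum applies from here.
From month 154 a fixed £50.00 at rate r clears £1,961.40 in 74 more payments. Total: 153 + 74 = 227 months.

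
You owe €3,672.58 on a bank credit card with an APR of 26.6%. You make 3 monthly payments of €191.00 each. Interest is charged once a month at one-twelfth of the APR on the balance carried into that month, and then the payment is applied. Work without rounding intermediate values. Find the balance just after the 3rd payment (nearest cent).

Monthly rate r = 26.6%/12 = 2.21667% = 0.0221667.
Each month: B ← B·(1+r) − €191.00.
Month 1: interest €81.41; balance after payment €3,562.99.
Month 2: interest €78.98; balance after payment €3,450.97.
Month 3: interest €76.50; balance after payment €3,336.46.

€3,336.46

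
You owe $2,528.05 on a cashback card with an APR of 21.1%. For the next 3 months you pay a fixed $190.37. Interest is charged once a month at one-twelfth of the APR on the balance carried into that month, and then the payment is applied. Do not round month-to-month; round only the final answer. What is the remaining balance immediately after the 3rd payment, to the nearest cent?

$2,082.55

Monthly rate r = 21.1%/12 = 1.75833% = 0.0175833.
Each month: B ← B·(1+r) − $190.37.
Month 1: interest $44.45; balance after payment $2,382.13.
Month 2: interest $41.89; balance after payment $2,233.65.
Month 3: interest $39.27; balance after payment $2,082.55.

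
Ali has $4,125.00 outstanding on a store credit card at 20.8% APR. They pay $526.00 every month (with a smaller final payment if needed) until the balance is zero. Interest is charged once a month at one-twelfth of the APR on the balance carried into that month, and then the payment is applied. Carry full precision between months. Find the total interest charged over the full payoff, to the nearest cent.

Monthly rate r = 20.8%/12 = 1.73333% = 0.0173333.
Payoff takes n = ⌈−ln(1 − rB₀/P)/ln(1+r)⌉ = ⌈8.502⌉ = 9 payments; the last is $265.12.
Total paid = 8·$526.00 + $265.12 = $4,473.12.
Total interest = total paid − principal = $4,473.12 − $4,125.00 = $348.12.

$348.12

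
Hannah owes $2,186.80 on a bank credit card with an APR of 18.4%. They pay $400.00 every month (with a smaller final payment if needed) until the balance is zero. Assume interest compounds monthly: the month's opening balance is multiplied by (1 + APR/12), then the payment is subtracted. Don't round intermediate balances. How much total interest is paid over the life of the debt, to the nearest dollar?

$115

Monthly rate r = 18.4%/12 = 1.53333% = 0.0153333.
Payoff takes n = ⌈−ln(1 − rB₀/P)/ln(1+r)⌉ = ⌈5.753⌉ = 6 payments; the last is $301.95.
Total paid = 5·$400.00 + $301.95 = $2,301.95.
Total interest = total paid − principal = $2,301.95 − $2,186.80 = $115.15.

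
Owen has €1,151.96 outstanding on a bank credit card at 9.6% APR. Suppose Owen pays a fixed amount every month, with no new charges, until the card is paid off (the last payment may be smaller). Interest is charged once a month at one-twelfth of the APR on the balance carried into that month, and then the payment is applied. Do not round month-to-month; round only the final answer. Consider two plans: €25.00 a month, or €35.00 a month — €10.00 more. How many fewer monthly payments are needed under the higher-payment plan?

19 fewer payments

Monthly rate r = 9.6%/12 = 0.8% = 0.008.
At €25.00/mo: n = ⌈−ln(1 − rB₀/P)/ln(1+r)⌉ = 58 payments (last €17.82); total interest = total paid − €1,151.96 = €290.86.
At €35.00/mo: 39 payments (last €12.29); total interest €190.33.
Payments saved = 58 − 39 = 19.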